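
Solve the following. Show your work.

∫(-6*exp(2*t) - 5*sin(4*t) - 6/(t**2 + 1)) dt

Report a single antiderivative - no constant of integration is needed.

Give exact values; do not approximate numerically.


Step 1. Rewrite: now ∫(-6/(t**2 + 1)) dt + ∫(-6*exp(2*t)) dt + ∫(-5*sin(4*t)) dt.
Step 2. Evaluate the standard form: now 5*cos(4*t)/4 + ∫(-6/(t**2 + 1)) dt + ∫(-6*exp(2*t)) dt.
Step 3. Evaluate the standard form: now 5*cos(4*t)/4 - 6*atan(t) + ∫(-6*exp(2*t)) dt.
Step 4. Evaluate the standard form: now -3*exp(2*t) + 5*cos(4*t)/4 - 6*atan(t).
Answer: -3*exp(2*t) + 5*cos(4*t)/4 - 6*atan(t).


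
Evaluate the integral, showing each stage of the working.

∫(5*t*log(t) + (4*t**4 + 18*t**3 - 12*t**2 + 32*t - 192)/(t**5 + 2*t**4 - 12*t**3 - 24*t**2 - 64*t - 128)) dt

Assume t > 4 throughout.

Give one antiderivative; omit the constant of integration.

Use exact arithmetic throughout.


Step 1. Rewrite: now ∫(5*t*log(t)) dt + ∫((4*t**4 + 18*t**3 - 12*t**2 + 32*t - 192)/(t**5 + 2*t**4 - 12*t**3 - 24*t**2 - 64*t - 128)) dt.
Step 2. Decompose ∫((4*t**4 + 18*t**3 - 12*t**2 + 32*t - 192)/(t**5 + 2*t**4 - 12*t**3 - 24*t**2 - 64*t - 128)) dt by partial fractions, (4*t**4 + 18*t**3 - 12*t**2 + 32*t - 192)/(t**5 + 2*t**4 - 12*t**3 - 24*t**2 - 64*t - 128) = 2/(t**2 + 4) - 2/(t + 4) + 4/(t + 2) + 2/(t - 4): now ∫(5*t*log(t)) dt + ∫(2/(t - 4)) dt + ∫(4/(t + 2)) dt + ∫(-2/(t + 4)) dt + ∫(2/(t**2 + 4)) dt.
Step 3. Evaluate the standard form [assuming t > 4]: now 2*log(t - 4) + ∫(5*t*log(t)) dt + ∫(4/(t + 2)) dt + ∫(-2/(t + 4)) dt + ∫(2/(t**2 + 4)) dt.
Step 4. Evaluate the standard form [assuming t > -2]: now 2*log(t - 4) + 4*log(t + 2) + ∫(5*t*log(t)) dt + ∫(-2/(t + 4)) dt + ∫(2/(t**2 + 4)) dt.
Step 5. Evaluate the standard form [assuming t > -4]: now 2*log(t - 4) + 4*log(t + 2) - 2*log(t + 4) + ∫(5*t*log(t)) dt + ∫(2/(t**2 + 4)) dt.
Step 6. Evaluate the standard form: now 2*log(t - 4) + 4*log(t + 2) - 2*log(t + 4) + atan(t/2) + ∫(5*t*log(t)) dt.
Step 7. Integrate ∫(5*t*log(t)) dt by parts with u = log(t), dv = (5*t) dt, so v = 5*t**2/2 [assuming t > 0]: now 5*t**2*log(t)/2 + 2*log(t - 4) + 4*log(t + 2) - 2*log(t + 4) + atan(t/2) + ∫(-5*t/2) dt.
Step 8. Evaluate the standard form: now 5*t**2*log(t)/2 - 5*t**2/4 + 2*log(t - 4) + 4*log(t + 2) - 2*log(t + 4) + atan(t/2).
Answer: 5*t**2*log(t)/2 - 5*t**2/4 + 2*log(t - 4) + 4*log(t + 2) - 2*log(t + 4) + atan(t/2).


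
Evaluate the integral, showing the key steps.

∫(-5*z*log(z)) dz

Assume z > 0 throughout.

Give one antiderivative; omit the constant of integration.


Step 1. Integrate ∫(-5*z*log(z)) dz by parts with u = log(z), dv = (-5*z) dz, so v = -5*z**2/2 [assuming z > 0]: now -5*z**2*log(z)/2 + ∫(5*z/2) dz.
Step 2. Evaluate the standard form: now -5*z**2*log(z)/2 + 5*z**2/4.
Answer: -5*z**2*log(z)/2 + 5*z**2/4.


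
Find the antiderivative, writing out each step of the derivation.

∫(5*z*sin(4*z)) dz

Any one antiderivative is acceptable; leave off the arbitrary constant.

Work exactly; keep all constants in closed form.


Step 1. Integrate ∫(5*z*sin(4*z)) dz by parts with u = z, dv = (5*sin(4*z)) dz, so v = -5*cos(4*z)/4: now -5*z*cos(4*z)/4 + ∫(5*cos(4*z)/4) dz.
Step 2. Evaluate the standard form: now -5*z*cos(4*z)/4 + 5*sin(4*z)/16.
Answer: -5*z*cos(4*z)/4 + 5*sin(4*z)/16.


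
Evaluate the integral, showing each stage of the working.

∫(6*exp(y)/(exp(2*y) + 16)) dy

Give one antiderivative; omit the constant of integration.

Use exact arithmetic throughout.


Step 1. Substitute u = exp(y), turning ∫(6*exp(y)/(exp(2*y) + 16)) dy into ∫(6/(u**2 + 16)) du: now ∫(6/(u**2 + 16)) du.
Step 2. Evaluate the standard form: now 3*atan(u/4)/2.
Step 3. Substitute back u = exp(y): now 3*atan(exp(y)/4)/2.
Answer: 3*atan(exp(y)/4)/2.


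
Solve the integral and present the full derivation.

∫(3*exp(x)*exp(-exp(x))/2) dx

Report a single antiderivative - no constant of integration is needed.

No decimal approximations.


Step 1. Substitute u = exp(x), turning ∫(3*exp(x)*exp(-exp(x))/2) dx into ∫(3*exp(-u)/2) du: now ∫(3*exp(-u)/2) du.
Step 2. Evaluate the standard form: now -3*exp(-u)/2.
Step 3. Substitute back u = exp(x): now -3*exp(-exp(x))/2.
Answer: -3*exp(-exp(x))/2.


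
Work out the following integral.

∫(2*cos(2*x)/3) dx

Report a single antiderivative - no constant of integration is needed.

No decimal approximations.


Answer: sin(2*x)/3.


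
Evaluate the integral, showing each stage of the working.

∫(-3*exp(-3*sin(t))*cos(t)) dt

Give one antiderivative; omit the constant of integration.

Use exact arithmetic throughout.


Step 1. Substitute u = sin(t), turning ∫(-3*exp(-3*sin(t))*cos(t)) dt into ∫(-3*exp(-3*u)) du: now ∫(-3*exp(-3*u)) du.
Step 2. Evaluate the standard form: now exp(-3*u).
Step 3. Substitute back u = sin(t): now exp(-3*sin(t)).
Answer: exp(-3*sin(t)).


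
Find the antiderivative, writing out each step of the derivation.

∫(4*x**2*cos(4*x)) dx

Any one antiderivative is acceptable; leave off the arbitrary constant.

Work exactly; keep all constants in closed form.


Step 1. Integrate ∫(4*x**2*cos(4*x)) dx by parts with u = x**2, dv = (4*cos(4*x)) dx, so v = sin(4*x): now x**2*sin(4*x) + ∫(-2*x*sin(4*x)) dx.
Step 2. Integrate ∫(-2*x*sin(4*x)) dx by parts with u = x, dv = (-2*sin(4*x)) dx, so v = cos(4*x)/2: now x**2*sin(4*x) + x*cos(4*x)/2 + ∫(-cos(4*x)/2) dx.
Step 3. Evaluate the standard form: now x**2*sin(4*x) + x*cos(4*x)/2 - sin(4*x)/8.
Answer: x**2*sin(4*x) + x*cos(4*x)/2 - sin(4*x)/8.


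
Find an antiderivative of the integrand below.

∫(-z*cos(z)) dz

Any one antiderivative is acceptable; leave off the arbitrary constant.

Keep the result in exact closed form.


Answer: -z*sin(z) - cos(z).


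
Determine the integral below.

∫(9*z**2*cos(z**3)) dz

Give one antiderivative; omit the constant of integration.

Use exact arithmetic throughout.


Answer: 3*sin(z**3).


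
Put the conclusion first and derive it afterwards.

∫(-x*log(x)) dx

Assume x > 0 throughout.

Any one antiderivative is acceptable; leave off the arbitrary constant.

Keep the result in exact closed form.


The answer is -x**2*log(x)/2 + x**2/4.
Step 1. Integrate ∫(-x*log(x)) dx by parts with u = log(x), dv = (-x) dx, so v = -x**2/2 [assuming x > 0]: now -x**2*log(x)/2 + ∫(x/2) dx.
Step 2. Evaluate the standard form: now -x**2*log(x)/2 + x**2/4.
Answer: -x**2*log(x)/2 + x**2/4.


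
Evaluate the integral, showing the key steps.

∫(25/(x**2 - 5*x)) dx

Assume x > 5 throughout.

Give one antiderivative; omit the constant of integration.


Step 1. Decompose ∫(25/(x**2 - 5*x)) dx by partial fractions, 25/(x**2 - 5*x) = 5/(x - 5) - 5/x: now ∫(-5/x) dx + ∫(5/(x - 5)) dx.
Step 2. Evaluate the standard form [assuming x > 0]: now -5*log(x) + ∫(5/(x - 5)) dx.
Step 3. Evaluate the standard form [assuming x > 5]: now -5*log(x) + 5*log(x - 5).
Answer: -5*log(x) + 5*log(x - 5).


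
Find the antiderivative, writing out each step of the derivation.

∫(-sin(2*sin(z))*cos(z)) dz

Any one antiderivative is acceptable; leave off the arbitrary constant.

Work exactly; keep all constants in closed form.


Step 1. Substitute u = sin(z), turning ∫(-sin(2*sin(z))*cos(z)) dz into ∫(-sin(2*u)) du: now ∫(-sin(2*u)) du.
Step 2. Evaluate the standard form: now cos(2*u)/2.
Step 3. Substitute back u = sin(z): now cos(2*sin(z))/2.
Answer: cos(2*sin(z))/2.


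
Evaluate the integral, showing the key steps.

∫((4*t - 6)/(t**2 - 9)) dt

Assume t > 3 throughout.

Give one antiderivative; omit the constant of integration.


Step 1. Decompose ∫((4*t - 6)/(t**2 - 9)) dt by partial fractions, (4*t - 6)/(t**2 - 9) = 3/(t + 3) + 1/(t - 3): now ∫(1/(t - 3)) dt + ∫(3/(t + 3)) dt.
Step 2. Evaluate the standard form [assuming t > 3]: now log(t - 3) + ∫(3/(t + 3)) dt.
Step 3. Evaluate the standard form [assuming t > -3]: now log(t - 3) + 3*log(t + 3).
Answer: log(t - 3) + 3*log(t + 3).


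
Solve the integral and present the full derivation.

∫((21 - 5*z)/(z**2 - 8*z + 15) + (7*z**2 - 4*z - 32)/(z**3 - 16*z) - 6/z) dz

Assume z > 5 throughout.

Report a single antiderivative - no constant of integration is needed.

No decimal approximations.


Step 1. Rewrite: now ∫(-6/z) dz + ∫((21 - 5*z)/(z**2 - 8*z + 15)) dz + ∫((7*z**2 - 4*z - 32)/(z**3 - 16*z)) dz.
Step 2. Evaluate the standard form [assuming z > 0]: now -6*log(z) + ∫((21 - 5*z)/(z**2 - 8*z + 15)) dz + ∫((7*z**2 - 4*z - 32)/(z**3 - 16*z)) dz.
Step 3. Decompose ∫((21 - 5*z)/(z**2 - 8*z + 15)) dz by partial fractions, (21 - 5*z)/(z**2 - 8*z + 15) = -3/(z - 3) - 2/(z - 5): now -6*log(z) + ∫((7*z**2 - 4*z - 32)/(z**3 - 16*z)) dz + ∫(-2/(z - 5)) dz + ∫(-3/(z - 3)) dz.
Step 4. Evaluate the standard form [assuming z > 5]: now -6*log(z) - 2*log(z - 5) + ∫((7*z**2 - 4*z - 32)/(z**3 - 16*z)) dz + ∫(-3/(z - 3)) dz.
Step 5. Evaluate the standard form [assuming z > 3]: now -6*log(z) - 2*log(z - 5) - 3*log(z - 3) + ∫((7*z**2 - 4*z - 32)/(z**3 - 16*z)) dz.
Step 6. Decompose ∫((7*z**2 - 4*z - 32)/(z**3 - 16*z)) dz by partial fractions, (7*z**2 - 4*z - 32)/(z**3 - 16*z) = 3/(z + 4) + 2/(z - 4) + 2/z: now -6*log(z) - 2*log(z - 5) - 3*log(z - 3) + ∫(2/z) dz + ∫(2/(z - 4)) dz + ∫(3/(z + 4)) dz.
Step 7. Evaluate the standard form [assuming z > 4]: now -6*log(z) - 2*log(z - 5) + 2*log(z - 4) - 3*log(z - 3) + ∫(2/z) dz + ∫(3/(z + 4)) dz.
Step 8. Evaluate the standard form [assuming z > -4]: now -6*log(z) - 2*log(z - 5) + 2*log(z - 4) - 3*log(z - 3) + 3*log(z + 4) + ∫(2/z) dz.
Step 9. Evaluate the standard form [assuming z > 0]: now -4*log(z) - 2*log(z - 5) + 2*log(z - 4) - 3*log(z - 3) + 3*log(z + 4).
Answer: -4*log(z) - 2*log(z - 5) + 2*log(z - 4) - 3*log(z - 3) + 3*log(z + 4).


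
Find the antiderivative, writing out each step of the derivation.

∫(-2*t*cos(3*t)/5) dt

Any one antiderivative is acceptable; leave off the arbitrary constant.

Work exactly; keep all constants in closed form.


Step 1. Integrate ∫(-2*t*cos(3*t)/5) dt by parts with u = t, dv = (-2*cos(3*t)/5) dt, so v = -2*sin(3*t)/15: now -2*t*sin(3*t)/15 + ∫(2*sin(3*t)/15) dt.
Step 2. Evaluate the standard form: now -2*t*sin(3*t)/15 - 2*cos(3*t)/45.
Answer: -2*t*sin(3*t)/15 - 2*cos(3*t)/45.


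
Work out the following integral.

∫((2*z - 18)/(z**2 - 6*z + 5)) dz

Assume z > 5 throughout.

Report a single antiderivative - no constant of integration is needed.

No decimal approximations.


Answer: -2*log(z - 5) + 4*log(z - 1).


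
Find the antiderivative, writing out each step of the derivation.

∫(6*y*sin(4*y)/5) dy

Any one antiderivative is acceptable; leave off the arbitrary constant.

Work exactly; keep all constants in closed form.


Step 1. Integrate ∫(6*y*sin(4*y)/5) dy by parts with u = y, dv = (6*sin(4*y)/5) dy, so v = -3*cos(4*y)/10: now -3*y*cos(4*y)/10 + ∫(3*cos(4*y)/10) dy.
Step 2. Evaluate the standard form: now -3*y*cos(4*y)/10 + 3*sin(4*y)/40.
Answer: -3*y*cos(4*y)/10 + 3*sin(4*y)/40.


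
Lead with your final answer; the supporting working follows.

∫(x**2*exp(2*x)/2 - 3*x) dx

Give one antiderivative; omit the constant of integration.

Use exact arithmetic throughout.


The answer is x**2*exp(2*x)/4 - 3*x**2/2 - x*exp(2*x)/4 + exp(2*x)/8.
Step 1. Rewrite: now ∫(-3*x) dx + ∫(x**2*exp(2*x)/2) dx.
Step 2. Integrate ∫(x**2*exp(2*x)/2) dx by parts with u = x**2, dv = (exp(2*x)/2) dx, so v = exp(2*x)/4: now x**2*exp(2*x)/4 + ∫(-3*x) dx + ∫(-x*exp(2*x)/2) dx.
Step 3. Integrate ∫(-x*exp(2*x)/2) dx by parts with u = x, dv = (-exp(2*x)/2) dx, so v = -exp(2*x)/4: now x**2*exp(2*x)/4 - x*exp(2*x)/4 + ∫(-3*x) dx + ∫(exp(2*x)/4) dx.
Step 4. Evaluate the standard form: now x**2*exp(2*x)/4 - x*exp(2*x)/4 + exp(2*x)/8 + ∫(-3*x) dx.
Step 5. Evaluate the standard form: now x**2*exp(2*x)/4 - 3*x**2/2 - x*exp(2*x)/4 + exp(2*x)/8.
Answer: x**2*exp(2*x)/4 - 3*x**2/2 - x*exp(2*x)/4 + exp(2*x)/8.


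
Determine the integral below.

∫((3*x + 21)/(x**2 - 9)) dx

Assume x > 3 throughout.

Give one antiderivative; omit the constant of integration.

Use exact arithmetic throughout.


Answer: 5*log(x - 3) - 2*log(x + 3).


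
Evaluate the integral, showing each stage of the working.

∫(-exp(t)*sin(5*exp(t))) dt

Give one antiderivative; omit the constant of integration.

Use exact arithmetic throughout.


Step 1. Substitute u = exp(t), turning ∫(-exp(t)*sin(5*exp(t))) dt into ∫(-sin(5*u)) du: now ∫(-sin(5*u)) du.
Step 2. Evaluate the standard form: now cos(5*u)/5.
Step 3. Substitute back u = exp(t): now cos(5*exp(t))/5.
Answer: cos(5*exp(t))/5.


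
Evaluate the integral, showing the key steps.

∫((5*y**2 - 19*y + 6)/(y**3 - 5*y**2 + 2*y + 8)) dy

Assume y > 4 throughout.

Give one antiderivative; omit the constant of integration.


Step 1. Decompose ∫((5*y**2 - 19*y + 6)/(y**3 - 5*y**2 + 2*y + 8)) dy by partial fractions, (5*y**2 - 19*y + 6)/(y**3 - 5*y**2 + 2*y + 8) = 2/(y + 1) + 2/(y - 2) + 1/(y - 4): now ∫(1/(y - 4)) dy + ∫(2/(y - 2)) dy + ∫(2/(y + 1)) dy.
Step 2. Evaluate the standard form [assuming y > 4]: now log(y - 4) + ∫(2/(y - 2)) dy + ∫(2/(y + 1)) dy.
Step 3. Evaluate the standard form [assuming y > 2]: now log(y - 4) + 2*log(y - 2) + ∫(2/(y + 1)) dy.
Step 4. Evaluate the standard form [assuming y > -1]: now log(y - 4) + 2*log(y - 2) + 2*log(y + 1).
Answer: log(y - 4) + 2*log(y - 2) + 2*log(y + 1).


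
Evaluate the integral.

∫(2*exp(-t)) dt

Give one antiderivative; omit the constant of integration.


Answer: -2*exp(-t).


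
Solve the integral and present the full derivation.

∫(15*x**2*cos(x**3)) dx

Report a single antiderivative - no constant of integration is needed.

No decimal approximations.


Step 1. Substitute u = x**3, turning ∫(15*x**2*cos(x**3)) dx into ∫(5*cos(u)) du: now ∫(5*cos(u)) du.
Step 2. Evaluate the standard form: now 5*sin(u).
Step 3. Substitute back u = x**3: now 5*sin(x**3).
Answer: 5*sin(x**3).


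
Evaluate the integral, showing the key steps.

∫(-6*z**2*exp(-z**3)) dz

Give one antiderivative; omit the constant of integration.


Step 1. Substitute u = z**3, turning ∫(-6*z**2*exp(-z**3)) dz into ∫(-2*exp(-u)) du: now ∫(-2*exp(-u)) du.
Step 2. Evaluate the standard form: now 2*exp(-u).
Step 3. Substitute back u = z**3: now 2*exp(-z**3).
Answer: 2*exp(-z**3).


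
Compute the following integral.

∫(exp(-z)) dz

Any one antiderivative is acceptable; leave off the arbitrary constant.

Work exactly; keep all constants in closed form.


Answer: -exp(-z).


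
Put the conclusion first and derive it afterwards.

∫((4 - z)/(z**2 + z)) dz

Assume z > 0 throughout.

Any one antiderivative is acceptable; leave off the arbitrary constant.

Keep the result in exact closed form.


The answer is 4*log(z) - 5*log(z + 1).
Step 1. Decompose ∫((4 - z)/(z**2 + z)) dz by partial fractions, (4 - z)/(z**2 + z) = -5/(z + 1) + 4/z: now ∫(4/z) dz + ∫(-5/(z + 1)) dz.
Step 2. Evaluate the standard form [assuming z > -1]: now -5*log(z + 1) + ∫(4/z) dz.
Step 3. Evaluate the standard form [assuming z > 0]: now 4*log(z) - 5*log(z + 1).
Answer: 4*log(z) - 5*log(z + 1).


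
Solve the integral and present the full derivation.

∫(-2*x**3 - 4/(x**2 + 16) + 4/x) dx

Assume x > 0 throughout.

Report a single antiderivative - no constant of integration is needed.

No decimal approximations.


Step 1. Rewrite: now ∫(4/x) dx + ∫(-2*x**3) dx + ∫(-4/(x**2 + 16)) dx.
Step 2. Evaluate the standard form: now -atan(x/4) + ∫(4/x) dx + ∫(-2*x**3) dx.
Step 3. Evaluate the standard form: now -x**4/2 - atan(x/4) + ∫(4/x) dx.
Step 4. Evaluate the standard form [assuming x > 0]: now -x**4/2 + 4*log(x) - atan(x/4).
Answer: -x**4/2 + 4*log(x) - atan(x/4).


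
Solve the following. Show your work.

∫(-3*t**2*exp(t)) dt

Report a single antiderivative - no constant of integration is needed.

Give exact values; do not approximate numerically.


Step 1. Integrate ∫(-3*t**2*exp(t)) dt by parts with u = t**2, dv = (-3*exp(t)) dt, so v = -3*exp(t): now -3*t**2*exp(t) + ∫(6*t*exp(t)) dt.
Step 2. Integrate ∫(6*t*exp(t)) dt by parts with u = t, dv = (6*exp(t)) dt, so v = 6*exp(t): now -3*t**2*exp(t) + 6*t*exp(t) + ∫(-6*exp(t)) dt.
Step 3. Evaluate the standard form: now -3*t**2*exp(t) + 6*t*exp(t) - 6*exp(t).
Answer: -3*t**2*exp(t) + 6*t*exp(t) - 6*exp(t).


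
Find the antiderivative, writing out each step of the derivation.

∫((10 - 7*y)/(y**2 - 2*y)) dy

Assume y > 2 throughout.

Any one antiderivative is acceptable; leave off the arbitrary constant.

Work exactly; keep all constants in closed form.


Step 1. Decompose ∫((10 - 7*y)/(y**2 - 2*y)) dy by partial fractions, (10 - 7*y)/(y**2 - 2*y) = -2/(y - 2) - 5/y: now ∫(-5/y) dy + ∫(-2/(y - 2)) dy.
Step 2. Evaluate the standard form [assuming y > 0]: now -5*log(y) + ∫(-2/(y - 2)) dy.
Step 3. Evaluate the standard form [assuming y > 2]: now -5*log(y) - 2*log(y - 2).
Answer: -5*log(y) - 2*log(y - 2).


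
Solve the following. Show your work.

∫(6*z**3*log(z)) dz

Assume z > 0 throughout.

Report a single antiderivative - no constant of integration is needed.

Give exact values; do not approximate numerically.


Step 1. Integrate ∫(6*z**3*log(z)) dz by parts with u = log(z), dv = (6*z**3) dz, so v = 3*z**4/2 [assuming z > 0]: now 3*z**4*log(z)/2 + ∫(-3*z**3/2) dz.
Step 2. Evaluate the standard form: now 3*z**4*log(z)/2 - 3*z**4/8.
Answer: 3*z**4*log(z)/2 - 3*z**4/8.


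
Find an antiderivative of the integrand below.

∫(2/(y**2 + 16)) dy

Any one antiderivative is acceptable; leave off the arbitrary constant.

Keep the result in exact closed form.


Answer: atan(y/4)/2.


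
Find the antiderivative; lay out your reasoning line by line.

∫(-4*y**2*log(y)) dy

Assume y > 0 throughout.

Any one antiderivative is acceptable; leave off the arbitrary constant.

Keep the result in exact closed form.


Step 1. Integrate ∫(-4*y**2*log(y)) dy by parts with u = log(y), dv = (-4*y**2) dy, so v = -4*y**3/3 [assuming y > 0]: now -4*y**3*log(y)/3 + ∫(4*y**2/3) dy.
Step 2. Evaluate the standard form: now -4*y**3*log(y)/3 + 4*y**3/9.
Answer: -4*y**3*log(y)/3 + 4*y**3/9.


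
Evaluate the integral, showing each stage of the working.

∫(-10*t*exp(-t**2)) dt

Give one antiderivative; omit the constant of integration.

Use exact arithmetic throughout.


Step 1. Substitute u = t**2, turning ∫(-10*t*exp(-t**2)) dt into ∫(-5*exp(-u)) du: now ∫(-5*exp(-u)) du.
Step 2. Evaluate the standard form: now 5*exp(-u).
Step 3. Substitute back u = t**2: now 5*exp(-t**2).
Answer: 5*exp(-t**2).


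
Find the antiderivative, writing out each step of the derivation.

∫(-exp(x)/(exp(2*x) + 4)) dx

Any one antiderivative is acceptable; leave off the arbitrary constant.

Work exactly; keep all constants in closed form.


Step 1. Substitute u = exp(x), turning ∫(-exp(x)/(exp(2*x) + 4)) dx into ∫(-1/(u**2 + 4)) du: now ∫(-1/(u**2 + 4)) du.
Step 2. Evaluate the standard form: now -atan(u/2)/2.
Step 3. Substitute back u = exp(x): now -atan(exp(x)/2)/2.
Answer: -atan(exp(x)/2)/2.


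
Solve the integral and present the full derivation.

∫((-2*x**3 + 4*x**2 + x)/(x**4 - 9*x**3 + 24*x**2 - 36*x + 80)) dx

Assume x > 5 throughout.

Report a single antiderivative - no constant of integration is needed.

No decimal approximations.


Step 1. Decompose ∫((-2*x**3 + 4*x**2 + x)/(x**4 - 9*x**3 + 24*x**2 - 36*x + 80)) dx by partial fractions, (-2*x**3 + 4*x**2 + x)/(x**4 - 9*x**3 + 24*x**2 - 36*x + 80) = -1/(x**2 + 4) + 3/(x - 4) - 5/(x - 5): now ∫(-5/(x - 5)) dx + ∫(3/(x - 4)) dx + ∫(-1/(x**2 + 4)) dx.
Step 2. Evaluate the standard form [assuming x > 5]: now -5*log(x - 5) + ∫(3/(x - 4)) dx + ∫(-1/(x**2 + 4)) dx.
Step 3. Evaluate the standard form [assuming x > 4]: now -5*log(x - 5) + 3*log(x - 4) + ∫(-1/(x**2 + 4)) dx.
Step 4. Evaluate the standard form: now -5*log(x - 5) + 3*log(x - 4) - atan(x/2)/2.
Answer: -5*log(x - 5) + 3*log(x - 4) - atan(x/2)/2.


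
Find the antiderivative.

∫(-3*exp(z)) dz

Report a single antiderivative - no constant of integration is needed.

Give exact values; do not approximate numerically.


Answer: -3*exp(z).


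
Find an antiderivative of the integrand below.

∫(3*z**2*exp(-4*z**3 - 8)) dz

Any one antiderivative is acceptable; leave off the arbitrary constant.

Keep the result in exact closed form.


Answer: -exp(-4*z**3 - 8)/4.


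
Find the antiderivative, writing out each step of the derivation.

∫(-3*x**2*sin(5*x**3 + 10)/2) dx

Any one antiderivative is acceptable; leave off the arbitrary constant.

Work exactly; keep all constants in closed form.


Step 1. Substitute u = x**3 + 2, turning ∫(-3*x**2*sin(5*x**3 + 10)/2) dx into ∫(-sin(5*u)/2) du: now ∫(-sin(5*u)/2) du.
Step 2. Evaluate the standard form: now cos(5*u)/10.
Step 3. Substitute back u = x**3 + 2: now cos(5*x**3 + 10)/10.
Answer: cos(5*x**3 + 10)/10.


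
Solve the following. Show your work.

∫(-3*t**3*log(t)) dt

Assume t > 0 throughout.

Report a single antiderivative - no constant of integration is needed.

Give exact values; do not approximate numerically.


Step 1. Integrate ∫(-3*t**3*log(t)) dt by parts with u = log(t), dv = (-3*t**3) dt, so v = -3*t**4/4 [assuming t > 0]: now -3*t**4*log(t)/4 + ∫(3*t**3/4) dt.
Step 2. Evaluate the standard form: now -3*t**4*log(t)/4 + 3*t**4/16.
Answer: -3*t**4*log(t)/4 + 3*t**4/16.


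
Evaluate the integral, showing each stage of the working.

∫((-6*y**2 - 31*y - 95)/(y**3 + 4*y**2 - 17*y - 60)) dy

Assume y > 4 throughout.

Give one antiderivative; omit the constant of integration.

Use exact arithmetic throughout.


Step 1. Decompose ∫((-6*y**2 - 31*y - 95)/(y**3 + 4*y**2 - 17*y - 60)) dy by partial fractions, (-6*y**2 - 31*y - 95)/(y**3 + 4*y**2 - 17*y - 60) = -5/(y + 5) + 4/(y + 3) - 5/(y - 4): now ∫(-5/(y - 4)) dy + ∫(4/(y + 3)) dy + ∫(-5/(y + 5)) dy.
Step 2. Evaluate the standard form [assuming y > -3]: now 4*log(y + 3) + ∫(-5/(y - 4)) dy + ∫(-5/(y + 5)) dy.
Step 3. Evaluate the standard form [assuming y > 4]: now -5*log(y - 4) + 4*log(y + 3) + ∫(-5/(y + 5)) dy.
Step 4. Evaluate the standard form [assuming y > -5]: now -5*log(y - 4) + 4*log(y + 3) - 5*log(y + 5).
Answer: -5*log(y - 4) + 4*log(y + 3) - 5*log(y + 5).


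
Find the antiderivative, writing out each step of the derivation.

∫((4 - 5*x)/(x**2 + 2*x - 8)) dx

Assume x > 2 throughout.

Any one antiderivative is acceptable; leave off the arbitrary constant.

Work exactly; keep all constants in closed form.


Step 1. Decompose ∫((4 - 5*x)/(x**2 + 2*x - 8)) dx by partial fractions, (4 - 5*x)/(x**2 + 2*x - 8) = -4/(x + 4) - 1/(x - 2): now ∫(-1/(x - 2)) dx + ∫(-4/(x + 4)) dx.
Step 2. Evaluate the standard form [assuming x > 2]: now -log(x - 2) + ∫(-4/(x + 4)) dx.
Step 3. Evaluate the standard form [assuming x > -4]: now -log(x - 2) - 4*log(x + 4).
Answer: -log(x - 2) - 4*log(x + 4).


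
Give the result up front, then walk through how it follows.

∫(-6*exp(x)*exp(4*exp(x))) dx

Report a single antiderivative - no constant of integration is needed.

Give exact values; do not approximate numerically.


The answer is -3*exp(4*exp(x))/2.
Step 1. Substitute u = exp(x), turning ∫(-6*exp(x)*exp(4*exp(x))) dx into ∫(-6*exp(4*u)) du: now ∫(-6*exp(4*u)) du.
Step 2. Evaluate the standard form: now -3*exp(4*u)/2.
Step 3. Substitute back u = exp(x): now -3*exp(4*exp(x))/2.
Answer: -3*exp(4*exp(x))/2.


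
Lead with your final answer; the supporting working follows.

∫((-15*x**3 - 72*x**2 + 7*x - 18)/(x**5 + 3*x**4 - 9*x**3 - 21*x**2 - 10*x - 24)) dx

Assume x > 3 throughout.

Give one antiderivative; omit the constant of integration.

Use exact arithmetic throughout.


The answer is -3*log(x - 3) + 4*log(x + 2) - log(x + 4) - 2*atan(x).
Step 1. Decompose ∫((-15*x**3 - 72*x**2 + 7*x - 18)/(x**5 + 3*x**4 - 9*x**3 - 21*x**2 - 10*x - 24)) dx by partial fractions, (-15*x**3 - 72*x**2 + 7*x - 18)/(x**5 + 3*x**4 - 9*x**3 - 21*x**2 - 10*x - 24) = -2/(x**2 + 1) - 1/(x + 4) + 4/(x + 2) - 3/(x - 3): now ∫(-3/(x - 3)) dx + ∫(4/(x + 2)) dx + ∫(-1/(x + 4)) dx + ∫(-2/(x**2 + 1)) dx.
Step 2. Evaluate the standard form [assuming x > -4]: now -log(x + 4) + ∫(-3/(x - 3)) dx + ∫(4/(x + 2)) dx + ∫(-2/(x**2 + 1)) dx.
Step 3. Evaluate the standard form [assuming x > -2]: now 4*log(x + 2) - log(x + 4) + ∫(-3/(x - 3)) dx + ∫(-2/(x**2 + 1)) dx.
Step 4. Evaluate the standard form [assuming x > 3]: now -3*log(x - 3) + 4*log(x + 2) - log(x + 4) + ∫(-2/(x**2 + 1)) dx.
Step 5. Evaluate the standard form: now -3*log(x - 3) + 4*log(x + 2) - log(x + 4) - 2*atan(x).
Answer: -3*log(x - 3) + 4*log(x + 2) - log(x + 4) - 2*atan(x).


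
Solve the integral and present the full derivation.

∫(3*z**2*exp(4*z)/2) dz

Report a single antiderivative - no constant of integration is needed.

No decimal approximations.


Step 1. Integrate ∫(3*z**2*exp(4*z)/2) dz by parts with u = z**2, dv = (3*exp(4*z)/2) dz, so v = 3*exp(4*z)/8: now 3*z**2*exp(4*z)/8 + ∫(-3*z*exp(4*z)/4) dz.
Step 2. Integrate ∫(-3*z*exp(4*z)/4) dz by parts with u = z, dv = (-3*exp(4*z)/4) dz, so v = -3*exp(4*z)/16: now 3*z**2*exp(4*z)/8 - 3*z*exp(4*z)/16 + ∫(3*exp(4*z)/16) dz.
Step 3. Evaluate the standard form: now 3*z**2*exp(4*z)/8 - 3*z*exp(4*z)/16 + 3*exp(4*z)/64.
Answer: 3*z**2*exp(4*z)/8 - 3*z*exp(4*z)/16 + 3*exp(4*z)/64.


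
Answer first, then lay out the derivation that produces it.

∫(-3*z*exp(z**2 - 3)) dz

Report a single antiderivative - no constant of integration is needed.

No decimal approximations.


The answer is -3*exp(z**2 - 3)/2.
Step 1. Substitute u = z**2 - 3, turning ∫(-3*z*exp(z**2 - 3)) dz into ∫(-3*exp(u)/2) du: now ∫(-3*exp(u)/2) du.
Step 2. Evaluate the standard form: now -3*exp(u)/2.
Step 3. Substitute back u = z**2 - 3: now -3*exp(z**2 - 3)/2.
Answer: -3*exp(z**2 - 3)/2.


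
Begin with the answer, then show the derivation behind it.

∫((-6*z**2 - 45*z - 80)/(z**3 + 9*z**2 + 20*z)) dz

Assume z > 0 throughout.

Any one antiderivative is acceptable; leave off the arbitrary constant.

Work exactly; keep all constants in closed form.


The answer is -4*log(z) - log(z + 4) - log(z + 5).
Step 1. Decompose ∫((-6*z**2 - 45*z - 80)/(z**3 + 9*z**2 + 20*z)) dz by partial fractions, (-6*z**2 - 45*z - 80)/(z**3 + 9*z**2 + 20*z) = -1/(z + 5) - 1/(z + 4) - 4/z: now ∫(-4/z) dz + ∫(-1/(z + 4)) dz + ∫(-1/(z + 5)) dz.
Step 2. Evaluate the standard form [assuming z > -4]: now -log(z + 4) + ∫(-4/z) dz + ∫(-1/(z + 5)) dz.
Step 3. Evaluate the standard form [assuming z > 0]: now -4*log(z) - log(z + 4) + ∫(-1/(z + 5)) dz.
Step 4. Evaluate the standard form [assuming z > -5]: now -4*log(z) - log(z + 4) - log(z + 5).
Answer: -4*log(z) - log(z + 4) - log(z + 5).


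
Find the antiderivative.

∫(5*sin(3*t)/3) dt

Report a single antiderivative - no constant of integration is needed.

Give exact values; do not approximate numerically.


Answer: -5*cos(3*t)/9.


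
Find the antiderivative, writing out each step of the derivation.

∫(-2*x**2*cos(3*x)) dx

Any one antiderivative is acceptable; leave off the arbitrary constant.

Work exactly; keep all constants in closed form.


Step 1. Integrate ∫(-2*x**2*cos(3*x)) dx by parts with u = x**2, dv = (-2*cos(3*x)) dx, so v = -2*sin(3*x)/3: now -2*x**2*sin(3*x)/3 + ∫(4*x*sin(3*x)/3) dx.
Step 2. Integrate ∫(4*x*sin(3*x)/3) dx by parts with u = x, dv = (4*sin(3*x)/3) dx, so v = -4*cos(3*x)/9: now -2*x**2*sin(3*x)/3 - 4*x*cos(3*x)/9 + ∫(4*cos(3*x)/9) dx.
Step 3. Evaluate the standard form: now -2*x**2*sin(3*x)/3 - 4*x*cos(3*x)/9 + 4*sin(3*x)/27.
Answer: -2*x**2*sin(3*x)/3 - 4*x*cos(3*x)/9 + 4*sin(3*x)/27.


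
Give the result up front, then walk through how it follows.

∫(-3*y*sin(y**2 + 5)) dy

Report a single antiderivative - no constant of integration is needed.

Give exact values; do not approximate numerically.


The answer is 3*cos(y**2 + 5)/2.
Step 1. Substitute u = y**2 + 5, turning ∫(-3*y*sin(y**2 + 5)) dy into ∫(-3*sin(u)/2) du: now ∫(-3*sin(u)/2) du.
Step 2. Evaluate the standard form: now 3*cos(u)/2.
Step 3. Substitute back u = y**2 + 5: now 3*cos(y**2 + 5)/2.
Answer: 3*cos(y**2 + 5)/2.


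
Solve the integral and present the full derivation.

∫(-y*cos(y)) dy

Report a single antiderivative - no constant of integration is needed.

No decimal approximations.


Step 1. Integrate ∫(-y*cos(y)) dy by parts with u = y, dv = (-cos(y)) dy, so v = -sin(y): now -y*sin(y) + ∫(sin(y)) dy.
Step 2. Evaluate the standard form: now -y*sin(y) - cos(y).
Answer: -y*sin(y) - cos(y).


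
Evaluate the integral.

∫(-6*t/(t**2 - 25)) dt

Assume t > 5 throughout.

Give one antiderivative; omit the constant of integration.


Answer: -3*log(t - 5) - 3*log(t + 5).


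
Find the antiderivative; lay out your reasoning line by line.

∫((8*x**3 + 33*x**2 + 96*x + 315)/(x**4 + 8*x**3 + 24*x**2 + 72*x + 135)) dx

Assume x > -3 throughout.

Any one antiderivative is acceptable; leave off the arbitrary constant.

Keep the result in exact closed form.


Step 1. Decompose ∫((8*x**3 + 33*x**2 + 96*x + 315)/(x**4 + 8*x**3 + 24*x**2 + 72*x + 135)) dx by partial fractions, (8*x**3 + 33*x**2 + 96*x + 315)/(x**4 + 8*x**3 + 24*x**2 + 72*x + 135) = 3/(x**2 + 9) + 5/(x + 5) + 3/(x + 3): now ∫(3/(x + 3)) dx + ∫(5/(x + 5)) dx + ∫(3/(x**2 + 9)) dx.
Step 2. Evaluate the standard form [assuming x > -3]: now 3*log(x + 3) + ∫(5/(x + 5)) dx + ∫(3/(x**2 + 9)) dx.
Step 3. Evaluate the standard form [assuming x > -5]: now 3*log(x + 3) + 5*log(x + 5) + ∫(3/(x**2 + 9)) dx.
Step 4. Evaluate the standard form: now 3*log(x + 3) + 5*log(x + 5) + atan(x/3).
Answer: 3*log(x + 3) + 5*log(x + 5) + atan(x/3).


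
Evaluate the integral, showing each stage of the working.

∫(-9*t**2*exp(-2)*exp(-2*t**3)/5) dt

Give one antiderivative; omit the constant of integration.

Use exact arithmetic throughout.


Step 1. Substitute u = t**3 + 1, turning ∫(-9*t**2*exp(-2)*exp(-2*t**3)/5) dt into ∫(-3*exp(-2*u)/5) du: now ∫(-3*exp(-2*u)/5) du.
Step 2. Evaluate the standard form: now 3*exp(-2*u)/10.
Step 3. Substitute back u = t**3 + 1: now 3*exp(-2*t**3 - 2)/10.
Answer: 3*exp(-2*t**3 - 2)/10.


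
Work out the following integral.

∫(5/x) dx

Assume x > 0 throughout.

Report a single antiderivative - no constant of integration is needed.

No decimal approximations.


Answer: 5*log(x).


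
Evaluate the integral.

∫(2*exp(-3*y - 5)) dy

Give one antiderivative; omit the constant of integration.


Answer: -2*exp(-3*y - 5)/3.


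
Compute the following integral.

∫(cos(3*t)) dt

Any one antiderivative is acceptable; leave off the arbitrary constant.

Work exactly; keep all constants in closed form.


Answer: sin(3*t)/3.


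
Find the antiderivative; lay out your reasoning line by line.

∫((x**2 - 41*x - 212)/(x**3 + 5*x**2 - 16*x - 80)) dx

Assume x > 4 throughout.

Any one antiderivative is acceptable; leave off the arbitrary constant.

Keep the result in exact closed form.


Step 1. Decompose ∫((x**2 - 41*x - 212)/(x**3 + 5*x**2 - 16*x - 80)) dx by partial fractions, (x**2 - 41*x - 212)/(x**3 + 5*x**2 - 16*x - 80) = 2/(x + 5) + 4/(x + 4) - 5/(x - 4): now ∫(-5/(x - 4)) dx + ∫(4/(x + 4)) dx + ∫(2/(x + 5)) dx.
Step 2. Evaluate the standard form [assuming x > -4]: now 4*log(x + 4) + ∫(-5/(x - 4)) dx + ∫(2/(x + 5)) dx.
Step 3. Evaluate the standard form [assuming x > 4]: now -5*log(x - 4) + 4*log(x + 4) + ∫(2/(x + 5)) dx.
Step 4. Evaluate the standard form [assuming x > -5]: now -5*log(x - 4) + 4*log(x + 4) + 2*log(x + 5).
Answer: -5*log(x - 4) + 4*log(x + 4) + 2*log(x + 5).


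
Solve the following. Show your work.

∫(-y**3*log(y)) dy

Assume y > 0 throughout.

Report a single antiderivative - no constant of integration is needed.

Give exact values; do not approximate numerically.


Step 1. Integrate ∫(-y**3*log(y)) dy by parts with u = log(y), dv = (-y**3) dy, so v = -y**4/4 [assuming y > 0]: now -y**4*log(y)/4 + ∫(y**3/4) dy.
Step 2. Evaluate the standard form: now -y**4*log(y)/4 + y**4/16.
Answer: -y**4*log(y)/4 + y**4/16.


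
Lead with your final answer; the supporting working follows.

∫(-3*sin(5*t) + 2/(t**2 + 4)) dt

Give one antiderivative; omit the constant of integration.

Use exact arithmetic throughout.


The answer is 3*cos(5*t)/5 + atan(t/2).
Step 1. Rewrite: now ∫(2/(t**2 + 4)) dt + ∫(-3*sin(5*t)) dt.
Step 2. Evaluate the standard form: now 3*cos(5*t)/5 + ∫(2/(t**2 + 4)) dt.
Step 3. Evaluate the standard form: now 3*cos(5*t)/5 + atan(t/2).
Answer: 3*cos(5*t)/5 + atan(t/2).


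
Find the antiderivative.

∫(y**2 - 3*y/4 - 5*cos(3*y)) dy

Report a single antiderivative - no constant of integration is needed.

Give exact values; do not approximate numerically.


Answer: y**3/3 - 3*y**2/8 - 5*sin(3*y)/3.


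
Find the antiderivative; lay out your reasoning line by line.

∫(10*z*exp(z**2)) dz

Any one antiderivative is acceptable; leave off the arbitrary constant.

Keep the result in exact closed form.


Step 1. Substitute u = z**2, turning ∫(10*z*exp(z**2)) dz into ∫(5*exp(u)) du: now ∫(5*exp(u)) du.
Step 2. Evaluate the standard form: now 5*exp(u).
Step 3. Substitute back u = z**2: now 5*exp(z**2).
Answer: 5*exp(z**2).


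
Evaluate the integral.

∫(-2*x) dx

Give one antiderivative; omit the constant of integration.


Answer: -x**2.


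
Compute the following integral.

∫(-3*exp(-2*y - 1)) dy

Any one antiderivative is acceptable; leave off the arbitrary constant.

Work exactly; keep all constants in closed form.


Answer: 3*exp(-2*y - 1)/2.


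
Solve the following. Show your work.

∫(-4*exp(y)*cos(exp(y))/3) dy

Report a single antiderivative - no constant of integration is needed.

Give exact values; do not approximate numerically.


Step 1. Substitute u = exp(y), turning ∫(-4*exp(y)*cos(exp(y))/3) dy into ∫(-4*cos(u)/3) du: now ∫(-4*cos(u)/3) du.
Step 2. Evaluate the standard form: now -4*sin(u)/3.
Step 3. Substitute back u = exp(y): now -4*sin(exp(y))/3.
Answer: -4*sin(exp(y))/3.


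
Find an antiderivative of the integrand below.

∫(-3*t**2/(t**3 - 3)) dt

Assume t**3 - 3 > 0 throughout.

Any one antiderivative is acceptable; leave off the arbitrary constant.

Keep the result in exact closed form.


Answer: -log(t**3 - 3).


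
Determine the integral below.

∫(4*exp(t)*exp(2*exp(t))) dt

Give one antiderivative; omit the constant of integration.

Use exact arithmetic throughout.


Answer: 2*exp(2*exp(t)).


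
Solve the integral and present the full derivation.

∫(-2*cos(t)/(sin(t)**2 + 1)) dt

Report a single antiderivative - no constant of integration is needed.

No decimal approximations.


Step 1. Substitute u = sin(t), turning ∫(-2*cos(t)/(sin(t)**2 + 1)) dt into ∫(-2/(u**2 + 1)) du: now ∫(-2/(u**2 + 1)) du.
Step 2. Evaluate the standard form: now -2*atan(u).
Step 3. Substitute back u = sin(t): now -2*atan(sin(t)).
Answer: -2*atan(sin(t)).


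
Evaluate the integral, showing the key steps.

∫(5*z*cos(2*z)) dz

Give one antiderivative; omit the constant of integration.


Step 1. Integrate ∫(5*z*cos(2*z)) dz by parts with u = z, dv = (5*cos(2*z)) dz, so v = 5*sin(2*z)/2: now 5*z*sin(2*z)/2 + ∫(-5*sin(2*z)/2) dz.
Step 2. Evaluate the standard form: now 5*z*sin(2*z)/2 + 5*cos(2*z)/4.
Answer: 5*z*sin(2*z)/2 + 5*cos(2*z)/4.


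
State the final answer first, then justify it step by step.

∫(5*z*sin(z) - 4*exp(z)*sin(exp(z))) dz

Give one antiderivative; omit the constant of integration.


The answer is -5*z*cos(z) + 5*sin(z) + 4*cos(exp(z)).
Step 1. Rewrite: now ∫(5*z*sin(z)) dz + ∫(-4*exp(z)*sin(exp(z))) dz.
Step 2. Substitute u = exp(z), turning ∫(-4*exp(z)*sin(exp(z))) dz into ∫(-4*sin(u)) du: now ∫(5*z*sin(z)) dz + ∫(-4*sin(u)) du.
Step 3. Evaluate the standard form: now 4*cos(u) + ∫(5*z*sin(z)) dz.
Step 4. Substitute back u = exp(z): now 4*cos(exp(z)) + ∫(5*z*sin(z)) dz.
Step 5. Integrate ∫(5*z*sin(z)) dz by parts with u = z, dv = (5*sin(z)) dz, so v = -5*cos(z): now -5*z*cos(z) + 4*cos(exp(z)) + ∫(5*cos(z)) dz.
Step 6. Evaluate the standard form: now -5*z*cos(z) + 5*sin(z) + 4*cos(exp(z)).
Answer: -5*z*cos(z) + 5*sin(z) + 4*cos(exp(z)).


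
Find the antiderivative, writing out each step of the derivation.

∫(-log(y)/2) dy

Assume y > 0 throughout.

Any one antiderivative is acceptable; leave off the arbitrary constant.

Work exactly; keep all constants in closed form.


Step 1. Integrate ∫(-log(y)/2) dy by parts with u = log(y), dv = (-1/2) dy, so v = -y/2 [assuming y > 0]: now -y*log(y)/2 + ∫(1/2) dy.
Step 2. Evaluate the standard form: now -y*log(y)/2 + y/2.
Answer: -y*log(y)/2 + y/2.


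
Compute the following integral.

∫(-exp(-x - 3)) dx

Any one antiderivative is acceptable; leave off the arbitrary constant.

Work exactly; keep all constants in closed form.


Answer: exp(-x - 3).


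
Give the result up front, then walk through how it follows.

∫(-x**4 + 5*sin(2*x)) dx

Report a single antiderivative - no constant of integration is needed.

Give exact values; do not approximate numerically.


The answer is -x**5/5 - 5*cos(2*x)/2.
Step 1. Rewrite: now ∫(-x**4) dx + ∫(5*sin(2*x)) dx.
Step 2. Evaluate the standard form: now -x**5/5 + ∫(5*sin(2*x)) dx.
Step 3. Evaluate the standard form: now -x**5/5 - 5*cos(2*x)/2.
Answer: -x**5/5 - 5*cos(2*x)/2.


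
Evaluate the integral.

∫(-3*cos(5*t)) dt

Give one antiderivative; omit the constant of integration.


Answer: -3*sin(5*t)/5.


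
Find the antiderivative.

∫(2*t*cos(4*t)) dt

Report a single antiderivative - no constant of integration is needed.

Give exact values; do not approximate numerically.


Answer: t*sin(4*t)/2 + cos(4*t)/8.


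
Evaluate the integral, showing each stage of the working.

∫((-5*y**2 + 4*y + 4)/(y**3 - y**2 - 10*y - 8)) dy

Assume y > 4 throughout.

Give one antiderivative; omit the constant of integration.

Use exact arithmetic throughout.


Step 1. Decompose ∫((-5*y**2 + 4*y + 4)/(y**3 - y**2 - 10*y - 8)) dy by partial fractions, (-5*y**2 + 4*y + 4)/(y**3 - y**2 - 10*y - 8) = -4/(y + 2) + 1/(y + 1) - 2/(y - 4): now ∫(-2/(y - 4)) dy + ∫(1/(y + 1)) dy + ∫(-4/(y + 2)) dy.
Step 2. Evaluate the standard form [assuming y > -1]: now log(y + 1) + ∫(-2/(y - 4)) dy + ∫(-4/(y + 2)) dy.
Step 3. Evaluate the standard form [assuming y > 4]: now -2*log(y - 4) + log(y + 1) + ∫(-4/(y + 2)) dy.
Step 4. Evaluate the standard form [assuming y > -2]: now -2*log(y - 4) + log(y + 1) - 4*log(y + 2).
Answer: -2*log(y - 4) + log(y + 1) - 4*log(y + 2).


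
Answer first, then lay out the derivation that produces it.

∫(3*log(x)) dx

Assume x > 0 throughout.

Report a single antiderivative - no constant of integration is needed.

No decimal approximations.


The answer is 3*x*log(x) - 3*x.
Step 1. Integrate ∫(3*log(x)) dx by parts with u = log(x), dv = (3) dx, so v = 3*x [assuming x > 0]: now 3*x*log(x) + ∫(-3) dx.
Step 2. Evaluate the standard form: now 3*x*log(x) - 3*x.
Answer: 3*x*log(x) - 3*x.


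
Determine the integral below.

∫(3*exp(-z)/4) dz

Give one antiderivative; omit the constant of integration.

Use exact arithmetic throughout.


Answer: -3*exp(-z)/4.


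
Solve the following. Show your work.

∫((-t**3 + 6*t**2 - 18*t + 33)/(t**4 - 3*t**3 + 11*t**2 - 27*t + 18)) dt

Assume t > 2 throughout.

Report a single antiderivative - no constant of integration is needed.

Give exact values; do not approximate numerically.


Step 1. Decompose ∫((-t**3 + 6*t**2 - 18*t + 33)/(t**4 - 3*t**3 + 11*t**2 - 27*t + 18)) dt by partial fractions, (-t**3 + 6*t**2 - 18*t + 33)/(t**4 - 3*t**3 + 11*t**2 - 27*t + 18) = 3/(t**2 + 9) - 2/(t - 1) + 1/(t - 2): now ∫(1/(t - 2)) dt + ∫(-2/(t - 1)) dt + ∫(3/(t**2 + 9)) dt.
Step 2. Evaluate the standard form [assuming t > 1]: now -2*log(t - 1) + ∫(1/(t - 2)) dt + ∫(3/(t**2 + 9)) dt.
Step 3. Evaluate the standard form [assuming t > 2]: now log(t - 2) - 2*log(t - 1) + ∫(3/(t**2 + 9)) dt.
Step 4. Evaluate the standard form: now log(t - 2) - 2*log(t - 1) + atan(t/3).
Answer: log(t - 2) - 2*log(t - 1) + atan(t/3).
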